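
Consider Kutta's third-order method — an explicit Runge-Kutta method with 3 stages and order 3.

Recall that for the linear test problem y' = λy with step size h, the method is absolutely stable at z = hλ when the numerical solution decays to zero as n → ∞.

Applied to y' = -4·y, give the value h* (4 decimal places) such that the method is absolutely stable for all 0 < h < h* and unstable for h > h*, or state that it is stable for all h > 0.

Test eqn y'=λy, z=hλ:
  order 3, 3-stage ⇒ R(z)=1+z+z^2/2+z^3/6
  (e.g. R(-1.45)=0.09315, |R|=0.09315)

Need |R(x)|<1, x<0.
x=-1.45: |R|=0.0931
|R(-2.44)|=0.8843 |R(-1.85)|=0.1940 |R(-1.02)|=0.3233
Bisect:
  x_lo=-3.2903 |R|=2.8140  x_hi=-0.1951 |R|=0.8227
  mid=-1.74267 |R|=0.10627 →hi
  mid=-2.51646 |R|=1.00612 →lo
  mid=-2.12957 |R|=0.47166 →hi
  mid=-2.32302 |R|=0.71414 →hi
  mid=-2.41974 |R|=0.85349 →hi
  mid=-2.46810 |R|=0.92809 →hi
  mid=-2.49228 |R|=0.96667 →hi
  ...
  [-2.51287,-2.51269] ⇒ x*=-2.5127
So |R|<1 on (-2.5127, 0).

(-2.5127,0); λ=-4 ⇒ h* = 0.6282.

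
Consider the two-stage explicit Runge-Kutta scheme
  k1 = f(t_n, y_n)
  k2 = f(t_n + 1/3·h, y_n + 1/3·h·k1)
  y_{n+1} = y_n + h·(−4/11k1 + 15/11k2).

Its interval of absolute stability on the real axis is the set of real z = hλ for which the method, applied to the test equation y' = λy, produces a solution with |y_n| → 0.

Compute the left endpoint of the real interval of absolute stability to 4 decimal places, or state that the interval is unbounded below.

left endpoint -2.2000.

Test eqn y'=λy, z=hλ:
  k1=λy_n ⇒ h·k1=z·y_n;  k2=λ(1+1/3z)y_n ⇒ h·k2=z(1+1/3z)y_n
  y_{n+1}/y_n = 1 − 4/11z + 15/11z(1+1/3z) = 1 + z + 5/11z²
  R(z) = 1 + z + 5/11z².

Find x<0 with |R(x)|<1.
x=-1.5: |R|=0.5227
R=1: x+5/11x²=0 ⇒ x=−11/5=-2.2000; min R=1−1/(4·5/11)=0.4500>−1
Confirm numerically:
  x=-1.987: |R|=0.80762 <1
  x=-1.977: |R|=0.79960 <1
  x=-1.229: |R|=0.45756 <1
  x=-1.168: |R|=0.45210 <1
  x=-2.701: |R|=1.61509 >1
  x=-2.689: |R|=1.59769 >1
Stable set (-2.2000, 0).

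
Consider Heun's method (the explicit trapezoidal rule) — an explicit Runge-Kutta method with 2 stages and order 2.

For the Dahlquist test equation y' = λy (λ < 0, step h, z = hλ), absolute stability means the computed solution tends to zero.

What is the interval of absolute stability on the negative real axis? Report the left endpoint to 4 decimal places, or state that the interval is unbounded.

(-2.0000, 0).

On y'=λy, z=hλ:
  order 2, 2-stage ⇒ R(z)=1+z+z^2/2
  (e.g. R(-1.18)=0.51620, |R|=0.51620)

Need |R(x)|<1, x<0.
x=-1.18: |R|=0.5162
|R(-1.42)|=0.5882 |R(-1.25)|=0.5312 |R(-0.57)|=0.5924
Bisect:
  x_lo=-2.8759 |R|=2.2594  x_hi=-0.1163 |R|=0.8905
  mid=-1.49607 |R|=0.62304 →hi
  mid=-2.18596 |R|=1.20325 →lo
  mid=-1.84102 |R|=0.85366 →hi
  mid=-2.01349 |R|=1.01358 →lo
  mid=-1.92725 |R|=0.92990 →hi
  mid=-1.97037 |R|=0.97081 →hi
  mid=-1.99193 |R|=0.99196 →hi
  mid=-2.00271 |R|=1.00272 →lo
  mid=-1.99732 |R|=0.99733 →hi
  ...
  [-2.00002,-1.99985] ⇒ x*=-2.0000
So |R|<1 on (-2.0000, 0).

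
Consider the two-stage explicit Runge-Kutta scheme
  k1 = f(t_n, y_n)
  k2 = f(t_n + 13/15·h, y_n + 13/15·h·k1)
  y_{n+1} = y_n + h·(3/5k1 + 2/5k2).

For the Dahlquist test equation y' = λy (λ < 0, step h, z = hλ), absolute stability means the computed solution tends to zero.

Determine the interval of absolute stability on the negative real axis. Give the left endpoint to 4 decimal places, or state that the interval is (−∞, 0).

(-2.8846, 0).

Test eqn y'=λy, z=hλ:
  k1=λy_n ⇒ h·k1=z·y_n;  k2=λ(1+13/15z)y_n ⇒ h·k2=z(1+13/15z)y_n
  y_{n+1}/y_n = 1 + 3/5z + 2/5z(1+13/15z) = 1 + z + 26/75z²
  Hence R(z) = 1 + z + 26/75z².

Find x<0 with |R(x)|<1.
x=-0.75: |R|=0.4450
R=1: x+26/75x²=0 ⇒ x=−75/26=-2.8846; min R=1−1/(4·26/75)=0.2788>−1
Confirm numerically:
  x=-2.712: |R|=0.83771 <1
  x=-2.364: |R|=0.57335 <1
  x=-1.704: |R|=0.30259 <1
  x=-3.416: |R|=1.62927 >1
  x=-3.293: |R|=1.46620 >1
  x=-3.182: |R|=1.32804 >1
So |R|<1 on (-2.8846, 0).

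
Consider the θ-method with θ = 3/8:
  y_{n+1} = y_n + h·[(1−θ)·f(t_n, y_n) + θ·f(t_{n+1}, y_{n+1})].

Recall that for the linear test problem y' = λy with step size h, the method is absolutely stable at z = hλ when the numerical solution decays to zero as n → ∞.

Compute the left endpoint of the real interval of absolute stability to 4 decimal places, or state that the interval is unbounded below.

left endpoint -8.0000.

With y'=λy (z=hλ):
  y_{n+1} = y_n + z·[5/8·y_n + 3/8·y_{n+1}] ⇒ (1 − 3/8z)y_{n+1} = (1 + 5/8z)y_n
  so R(z) = (1 + 5/8z)/(1 − 3/8z).

Find x<0 with |R(x)|<1.
x=-0.92: |R|=0.3160
R=−1: 1+5/8x = −1+3/8x ⇒ -1/4x=2 ⇒ x=2/(-1/4)=-8.0000
Confirm numerically:
  x=-4.622: |R|=0.69103 <1
  x=-4.043: |R|=0.60684 <1
  x=-3.380: |R|=0.49063 <1
  x=-8.524: |R|=1.03122 >1
  x=-8.493: |R|=1.02945 >1
Stable set (-8.0000, 0).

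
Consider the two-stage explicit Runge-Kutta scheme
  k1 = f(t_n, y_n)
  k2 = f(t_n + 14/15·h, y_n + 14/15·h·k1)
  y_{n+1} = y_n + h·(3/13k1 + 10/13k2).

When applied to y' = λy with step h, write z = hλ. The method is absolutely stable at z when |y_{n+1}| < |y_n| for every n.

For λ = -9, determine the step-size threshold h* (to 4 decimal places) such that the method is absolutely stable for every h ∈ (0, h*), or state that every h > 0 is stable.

Set f=λy, z=hλ:
  k1=λy_n ⇒ h·k1=z·y_n;  k2=λ(1+14/15z)y_n ⇒ h·k2=z(1+14/15z)y_n
  y_{n+1}/y_n = 1 + 3/13z + 10/13z(1+14/15z) = 1 + z + 28/39z²
  Hence R(z) = 1 + z + 28/39z².

Boundary: |R(x)|=1, x<0.
x=-1.03: |R|=0.7317
R=1: x+28/39x²=0 ⇒ x=−39/28=-1.3929; min R=1−1/(4·28/39)=0.6518>−1
Confirm numerically:
  x=-1.257: |R|=0.87739 <1
  x=-0.904: |R|=0.68272 <1
  x=-0.867: |R|=0.67267 <1
  x=-0.835: |R|=0.66557 <1
  x=-1.809: |R|=1.54047 >1
  x=-1.696: |R|=1.36912 >1
Interval (-1.3929, 0).

(-1.3929,0); λ=-9 ⇒ h* = (39/28)/9 = 0.1548.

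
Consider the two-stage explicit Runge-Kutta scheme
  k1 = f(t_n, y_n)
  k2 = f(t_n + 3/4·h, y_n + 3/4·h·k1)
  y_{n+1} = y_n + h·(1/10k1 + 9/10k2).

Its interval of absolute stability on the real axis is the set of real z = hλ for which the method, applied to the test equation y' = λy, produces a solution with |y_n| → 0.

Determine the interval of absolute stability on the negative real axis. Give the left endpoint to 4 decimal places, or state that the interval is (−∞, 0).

Test eqn y'=λy, z=hλ:
  k1=λy_n ⇒ h·k1=z·y_n;  k2=λ(1+3/4z)y_n ⇒ h·k2=z(1+3/4z)y_n
  y_{n+1}/y_n = 1 + 1/10z + 9/10z(1+3/4z) = 1 + z + 27/40z²
  R(z) = 1 + z + 27/40z².

Boundary: |R(x)|=1, x<0.
x=-1.59: |R|=1.1165
R=1: x+27/40x²=0 ⇒ x=−40/27=-1.4815; min R=1−1/(4·27/40)=0.6296>−1
Confirm numerically:
  x=-1.321: |R|=0.85690 <1
  x=-1.293: |R|=0.83550 <1
  x=-1.274: |R|=0.82158 <1
  x=-1.213: |R|=0.78017 <1
  x=-1.870: |R|=1.49041 >1
  x=-1.611: |R|=1.14084 >1
Interval (-1.4815, 0).

(-1.4815, 0).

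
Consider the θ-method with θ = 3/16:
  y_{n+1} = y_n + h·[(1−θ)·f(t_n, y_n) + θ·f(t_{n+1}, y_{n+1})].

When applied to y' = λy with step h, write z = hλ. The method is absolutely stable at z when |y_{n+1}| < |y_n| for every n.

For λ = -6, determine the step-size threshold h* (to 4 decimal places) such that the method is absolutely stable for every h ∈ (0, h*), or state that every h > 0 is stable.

(-3.2000,0); λ=-6 ⇒ h* = (16/5)/6 = 0.5333.

With y'=λy (z=hλ):
  y_{n+1} = y_n + z·[13/16·y_n + 3/16·y_{n+1}] ⇒ (1 − 3/16z)y_{n+1} = (1 + 13/16z)y_n
  so R(z) = (1 + 13/16z)/(1 − 3/16z).

Need |R(x)|<1, x<0.
x=-0.74: |R|=0.3502
R=−1: 1+13/16x = −1+3/16x ⇒ -5/8x=2 ⇒ x=2/(-5/8)=-3.2000
Confirm numerically:
  x=-2.426: |R|=0.66750 <1
  x=-2.274: |R|=0.59425 <1
  x=-1.897: |R|=0.39929 <1
  x=-3.708: |R|=1.18729 >1
  x=-3.642: |R|=1.16415 >1
  x=-3.234: |R|=1.01323 >1
Stable set (-3.2000, 0).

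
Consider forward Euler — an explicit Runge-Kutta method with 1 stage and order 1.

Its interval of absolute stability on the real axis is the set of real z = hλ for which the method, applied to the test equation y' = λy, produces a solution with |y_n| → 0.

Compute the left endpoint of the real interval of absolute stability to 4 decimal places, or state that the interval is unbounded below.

On y'=λy, z=hλ:
  order 1, 1-stage ⇒ R(z)=1+z
  (e.g. R(-1.24)=-0.24000, |R|=0.24000)

Solve |R(x)|<1 on ℝ⁻.
x=-1.24: |R|=0.2400
|R(-2.01)|=1.0100 |R(-1.75)|=0.7500 |R(-1.6)|=0.6000
Bisect:
  x_lo=-2.3154 |R|=1.3154  x_hi=-0.1838 |R|=0.8162
  mid=-1.24955 |R|=0.24955 →hi
  mid=-1.78245 |R|=0.78245 →hi
  mid=-2.04890 |R|=1.04890 →lo
  mid=-1.91568 |R|=0.91568 →hi
  mid=-1.98229 |R|=0.98229 →hi
  mid=-2.01560 |R|=1.01560 →lo
  mid=-1.99894 |R|=0.99894 →hi
  mid=-2.00727 |R|=1.00727 →lo
  ...
  [-2.00011,-1.99998] ⇒ x*=-2.0000
Interval (-2.0000, 0).

z* = -2.0000.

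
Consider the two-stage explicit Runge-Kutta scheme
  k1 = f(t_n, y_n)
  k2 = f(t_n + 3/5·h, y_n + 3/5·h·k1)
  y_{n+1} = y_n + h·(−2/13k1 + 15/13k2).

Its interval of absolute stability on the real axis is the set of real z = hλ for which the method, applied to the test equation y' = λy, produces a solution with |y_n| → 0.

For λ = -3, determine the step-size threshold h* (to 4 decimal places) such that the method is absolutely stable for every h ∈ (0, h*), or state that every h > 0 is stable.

(-1.4444,0); λ=-3 ⇒ h* = (13/9)/3 = 0.4815.

On y'=λy, z=hλ:
  k1=λy_n ⇒ h·k1=z·y_n;  k2=λ(1+3/5z)y_n ⇒ h·k2=z(1+3/5z)y_n
  y_{n+1}/y_n = 1 − 2/13z + 15/13z(1+3/5z) = 1 + z + 9/13z²
  ⇒ R(z) = 1 + z + 9/13z².

Need |R(x)|<1, x<0.
x=-0.77: |R|=0.6405
R=1: x+9/13x²=0 ⇒ x=−13/9=-1.4444; min R=1−1/(4·9/13)=0.6389>−1
Confirm numerically:
  x=-1.149: |R|=0.76499 <1
  x=-0.871: |R|=0.65421 <1
  x=-0.682: |R|=0.64001 <1
  x=-0.613: |R|=0.64715 <1
  x=-1.959: |R|=1.69786 >1
  x=-1.638: |R|=1.21949 >1
Stable set (-1.4444, 0).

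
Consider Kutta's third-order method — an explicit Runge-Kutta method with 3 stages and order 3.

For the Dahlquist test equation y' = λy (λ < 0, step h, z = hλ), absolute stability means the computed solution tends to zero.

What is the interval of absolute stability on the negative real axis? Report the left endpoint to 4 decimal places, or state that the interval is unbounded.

(-2.5127, 0).

Set f=λy, z=hλ:
  order 3, 3-stage ⇒ R(z)=1+z+z^2/2+z^3/6
  (e.g. R(-1.67)=-0.05179, |R|=0.05179)

Boundary: |R(x)|=1, x<0.
x=-1.67: |R|=0.0518
|R(-2.64)|=1.2218 |R(-1.14)|=0.2629 |R(-0.87)|=0.3987
Bisect:
  x_lo=-3.0074 |R|=2.0184  x_hi=-0.1643 |R|=0.8485
  mid=-1.58580 |R|=0.00693 →hi
  mid=-2.29658 |R|=0.67824 →hi
  mid=-2.65196 |R|=1.24401 →lo
  mid=-2.47427 |R|=0.93785 →hi
  mid=-2.56312 |R|=1.08476 →lo
  mid=-2.51869 |R|=1.00981 →lo
  mid=-2.49648 |R|=0.97346 →hi
  ...
  [-2.51279,-2.51262] ⇒ x*=-2.5127
Interval (-2.5127, 0).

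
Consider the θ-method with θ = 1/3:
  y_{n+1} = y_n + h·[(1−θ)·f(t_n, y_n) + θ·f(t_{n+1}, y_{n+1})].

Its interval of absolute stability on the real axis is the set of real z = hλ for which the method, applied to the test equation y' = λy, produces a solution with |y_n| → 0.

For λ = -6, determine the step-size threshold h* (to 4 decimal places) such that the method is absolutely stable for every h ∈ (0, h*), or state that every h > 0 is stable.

(-6.0000,0); λ=-6 ⇒ h* = (6)/6 = 1.0000.

On y'=λy, z=hλ:
  y_{n+1} = y_n + z·[2/3·y_n + 1/3·y_{n+1}] ⇒ (1 − 1/3z)y_{n+1} = (1 + 2/3z)y_n
  so R(z) = (1 + 2/3z)/(1 − 1/3z).

Need |R(x)|<1, x<0.
x=-1.42: |R|=0.0362
R=−1: 1+2/3x = −1+1/3x ⇒ -1/3x=2 ⇒ x=2/(-1/3)=-6.0000
Confirm numerically:
  x=-5.758: |R|=0.97237 <1
  x=-4.548: |R|=0.80763 <1
  x=-3.598: |R|=0.63595 <1
  x=-6.444: |R|=1.04701 >1
  x=-6.417: |R|=1.04428 >1
  x=-6.168: |R|=1.01832 >1
So |R|<1 on (-6.0000, 0).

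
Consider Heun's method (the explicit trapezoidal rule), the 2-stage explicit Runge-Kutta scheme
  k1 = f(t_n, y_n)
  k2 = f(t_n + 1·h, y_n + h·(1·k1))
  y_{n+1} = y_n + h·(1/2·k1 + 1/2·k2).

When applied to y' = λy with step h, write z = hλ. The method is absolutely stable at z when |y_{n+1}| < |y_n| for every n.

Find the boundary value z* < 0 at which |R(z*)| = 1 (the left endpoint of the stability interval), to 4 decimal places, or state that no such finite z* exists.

Set f=λy, z=hλ:
  order 2, 2-stage ⇒ R(z)=1+z+z^2/2
  (e.g. R(-1.77)=0.79645, |R|=0.79645)

Solve |R(x)|<1 on ℝ⁻.
x=-1.77: |R|=0.7964
|R(-1.84)|=0.8528 |R(-0.87)|=0.5085 |R(-0.77)|=0.5264
Bisect:
  x_lo=-2.8788 |R|=2.2650  x_hi=-0.0757 |R|=0.9272
  mid=-1.47728 |R|=0.61390 →hi
  mid=-2.17806 |R|=1.19392 →lo
  mid=-1.82767 |R|=0.84252 →hi
  mid=-2.00287 |R|=1.00287 →lo
  mid=-1.91527 |R|=0.91886 →hi
  mid=-1.95907 |R|=0.95991 →hi
  mid=-1.98097 |R|=0.98115 →hi
  mid=-1.99192 |R|=0.99195 →hi
  mid=-1.99739 |R|=0.99739 →hi
  ...
  [-2.00013,-1.99996] ⇒ x*=-2.0000
Interval (-2.0000, 0).

z* = -2.0000.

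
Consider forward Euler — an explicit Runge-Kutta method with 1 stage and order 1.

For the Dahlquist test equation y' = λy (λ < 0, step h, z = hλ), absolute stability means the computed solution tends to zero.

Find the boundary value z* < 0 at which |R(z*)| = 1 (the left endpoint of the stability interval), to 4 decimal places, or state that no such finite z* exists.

With y'=λy (z=hλ):
  order 1, 1-stage ⇒ R(z)=1+z
  (e.g. R(-1.6)=-0.60000, |R|=0.60000)

Need |R(x)|<1, x<0.
x=-1.6: |R|=0.6000
|R(-2.36)|=1.3600 |R(-1.23)|=0.2300 |R(-0.85)|=0.1500
Bisect:
  x_lo=-2.3194 |R|=1.3194  x_hi=-0.1521 |R|=0.8479
  mid=-1.23577 |R|=0.23577 →hi
  mid=-1.77759 |R|=0.77759 →hi
  mid=-2.04850 |R|=1.04850 →lo
  mid=-1.91305 |R|=0.91305 →hi
  mid=-1.98077 |R|=0.98077 →hi
  mid=-2.01464 |R|=1.01464 →lo
  mid=-1.99771 |R|=0.99771 →hi
  mid=-2.00617 |R|=1.00617 →lo
  ...
  [-2.00009,-1.99995] ⇒ x*=-2.0000
Stable set (-2.0000, 0).

left endpoint -2.0000.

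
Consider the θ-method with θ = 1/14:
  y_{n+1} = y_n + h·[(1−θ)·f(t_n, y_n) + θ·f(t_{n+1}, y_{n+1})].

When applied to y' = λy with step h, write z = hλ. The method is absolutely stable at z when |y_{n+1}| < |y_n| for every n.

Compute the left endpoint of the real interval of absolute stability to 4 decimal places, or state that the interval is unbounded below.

z* = -2.3333.

On y'=λy, z=hλ:
  y_{n+1} = y_n + z·[13/14·y_n + 1/14·y_{n+1}] ⇒ (1 − 1/14z)y_{n+1} = (1 + 13/14z)y_n
  R(z) = (1 + 13/14z)/(1 − 1/14z).

Need |R(x)|<1, x<0.
x=-0.83: |R|=0.2165
R=−1: 1+13/14x = −1+1/14x ⇒ -6/7x=2 ⇒ x=2/(-6/7)=-2.3333
Confirm numerically:
  x=-2.134: |R|=0.85174 <1
  x=-1.780: |R|=0.57921 <1
  x=-1.455: |R|=0.31802 <1
  x=-1.262: |R|=0.15765 <1
  x=-2.761: |R|=1.30619 >1
  x=-2.658: |R|=1.23388 >1
  x=-2.652: |R|=1.22964 >1
Interval (-2.3333, 0).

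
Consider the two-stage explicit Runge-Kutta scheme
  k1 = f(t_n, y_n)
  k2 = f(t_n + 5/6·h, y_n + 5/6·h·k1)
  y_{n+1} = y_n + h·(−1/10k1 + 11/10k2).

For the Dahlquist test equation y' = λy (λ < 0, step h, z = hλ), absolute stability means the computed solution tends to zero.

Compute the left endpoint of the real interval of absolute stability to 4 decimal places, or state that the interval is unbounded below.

On y'=λy, z=hλ:
  k1=λy_n ⇒ h·k1=z·y_n;  k2=λ(1+5/6z)y_n ⇒ h·k2=z(1+5/6z)y_n
  y_{n+1}/y_n = 1 − 1/10z + 11/10z(1+5/6z) = 1 + z + 11/12z²
  so R(z) = 1 + z + 11/12z².

Solve |R(x)|<1 on ℝ⁻.
x=-1.06: |R|=0.9700
R=1: x+11/12x²=0 ⇒ x=−12/11=-1.0909; min R=1−1/(4·11/12)=0.7273>−1
Confirm numerically:
  x=-1.024: |R|=0.93719 <1
  x=-0.825: |R|=0.79891 <1
  x=-0.591: |R|=0.72917 <1
  x=-0.509: |R|=0.72849 <1
  x=-1.630: |R|=1.80549 >1
  x=-1.127: |R|=1.03728 >1
Stable set (-1.0909, 0).

left endpoint -1.0909.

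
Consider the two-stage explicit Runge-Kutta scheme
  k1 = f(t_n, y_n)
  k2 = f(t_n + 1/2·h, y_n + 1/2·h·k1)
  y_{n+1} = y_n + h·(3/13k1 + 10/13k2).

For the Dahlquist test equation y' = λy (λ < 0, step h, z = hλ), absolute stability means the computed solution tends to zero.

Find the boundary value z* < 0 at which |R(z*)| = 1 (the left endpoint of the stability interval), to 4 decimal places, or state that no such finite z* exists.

left endpoint -2.6000.

On y'=λy, z=hλ:
  k1=λy_n ⇒ h·k1=z·y_n;  k2=λ(1+1/2z)y_n ⇒ h·k2=z(1+1/2z)y_n
  y_{n+1}/y_n = 1 + 3/13z + 10/13z(1+1/2z) = 1 + z + 5/13z²
  ⇒ R(z) = 1 + z + 5/13z².

Solve |R(x)|<1 on ℝ⁻.
x=-1.37: |R|=0.3519
R=1: x+5/13x²=0 ⇒ x=−13/5=-2.6000; min R=1−1/(4·5/13)=0.3500>−1
Confirm numerically:
  x=-2.303: |R|=0.73693 <1
  x=-1.714: |R|=0.41592 <1
  x=-1.404: |R|=0.35416 <1
  x=-1.266: |R|=0.35044 <1
  x=-3.164: |R|=1.68634 >1
  x=-3.062: |R|=1.54409 >1
  x=-2.723: |R|=1.12882 >1
So |R|<1 on (-2.6000, 0).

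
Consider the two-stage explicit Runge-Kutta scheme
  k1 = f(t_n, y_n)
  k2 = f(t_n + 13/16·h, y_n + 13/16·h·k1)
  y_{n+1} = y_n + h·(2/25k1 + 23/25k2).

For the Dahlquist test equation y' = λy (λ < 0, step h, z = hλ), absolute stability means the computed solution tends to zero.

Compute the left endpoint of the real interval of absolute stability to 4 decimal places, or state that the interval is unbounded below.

z* = -1.3378.

With y'=λy (z=hλ):
  k1=λy_n ⇒ h·k1=z·y_n;  k2=λ(1+13/16z)y_n ⇒ h·k2=z(1+13/16z)y_n
  y_{n+1}/y_n = 1 + 2/25z + 23/25z(1+13/16z) = 1 + z + 299/400z²
  so R(z) = 1 + z + 299/400z².

Solve |R(x)|<1 on ℝ⁻.
x=-1.74: |R|=1.5231
R=1: x+299/400x²=0 ⇒ x=−400/299=-1.3378; min R=1−1/(4·299/400)=0.6656>−1
Confirm numerically:
  x=-1.179: |R|=0.86006 <1
  x=-1.059: |R|=0.77931 <1
  x=-0.715: |R|=0.66714 <1
  x=-0.707: |R|=0.66664 <1
  x=-1.638: |R|=1.36758 >1
  x=-1.626: |R|=1.35030 >1
  x=-1.417: |R|=1.08390 >1
Interval (-1.3378, 0).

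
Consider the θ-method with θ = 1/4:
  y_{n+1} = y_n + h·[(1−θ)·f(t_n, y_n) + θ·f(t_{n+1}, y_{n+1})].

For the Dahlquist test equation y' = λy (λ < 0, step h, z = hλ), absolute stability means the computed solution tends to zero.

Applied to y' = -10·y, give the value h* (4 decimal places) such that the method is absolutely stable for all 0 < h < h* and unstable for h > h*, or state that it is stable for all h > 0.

(-4.0000,0); λ=-10 ⇒ h* = (4)/10 = 0.4000.

Set f=λy, z=hλ:
  y_{n+1} = y_n + z·[3/4·y_n + 1/4·y_{n+1}] ⇒ (1 − 1/4z)y_{n+1} = (1 + 3/4z)y_n
  so R(z) = (1 + 3/4z)/(1 − 1/4z).

Solve |R(x)|<1 on ℝ⁻.
x=-1.37: |R|=0.0205
R=−1: 1+3/4x = −1+1/4x ⇒ -1/2x=2 ⇒ x=2/(-1/2)=-4.0000
Confirm numerically:
  x=-3.315: |R|=0.81271 <1
  x=-3.236: |R|=0.78883 <1
  x=-2.196: |R|=0.41769 <1
  x=-1.991: |R|=0.32933 <1
  x=-4.503: |R|=1.11831 >1
  x=-4.246: |R|=1.05967 >1
  x=-4.220: |R|=1.05353 >1
So |R|<1 on (-4.0000, 0).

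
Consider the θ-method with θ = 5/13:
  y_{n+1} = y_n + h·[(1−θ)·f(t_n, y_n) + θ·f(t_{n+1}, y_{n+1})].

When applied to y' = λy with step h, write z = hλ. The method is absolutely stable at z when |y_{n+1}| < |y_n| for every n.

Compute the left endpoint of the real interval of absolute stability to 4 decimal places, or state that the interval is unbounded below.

Set f=λy, z=hλ:
  y_{n+1} = y_n + z·[8/13·y_n + 5/13·y_{n+1}] ⇒ (1 − 5/13z)y_{n+1} = (1 + 8/13z)y_n
  Hence R(z) = (1 + 8/13z)/(1 − 5/13z).

Need |R(x)|<1, x<0.
x=-0.84: |R|=0.3651
R=−1: 1+8/13x = −1+5/13x ⇒ -3/13x=2 ⇒ x=2/(-3/13)=-8.6667
Confirm numerically:
  x=-8.556: |R|=0.99405 <1
  x=-4.384: |R|=0.63207 <1
  x=-4.136: |R|=0.59644 <1
  x=-3.581: |R|=0.50633 <1
  x=-9.147: |R|=1.02453 >1
  x=-9.136: |R|=1.02399 >1
  x=-8.877: |R|=1.01100 >1
Stable set (-8.6667, 0).

z* = -8.6667.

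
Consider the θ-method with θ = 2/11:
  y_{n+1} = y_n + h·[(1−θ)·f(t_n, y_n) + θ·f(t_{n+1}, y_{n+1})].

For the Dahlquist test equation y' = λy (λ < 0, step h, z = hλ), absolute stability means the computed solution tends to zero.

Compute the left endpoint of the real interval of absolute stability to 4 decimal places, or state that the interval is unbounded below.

With y'=λy (z=hλ):
  y_{n+1} = y_n + z·[9/11·y_n + 2/11·y_{n+1}] ⇒ (1 − 2/11z)y_{n+1} = (1 + 9/11z)y_n
  R(z) = (1 + 9/11z)/(1 − 2/11z).

Find x<0 with |R(x)|<1.
x=-1.04: |R|=0.1254
R=−1: 1+9/11x = −1+2/11x ⇒ -7/11x=2 ⇒ x=2/(-7/11)=-3.1429
Confirm numerically:
  x=-2.753: |R|=0.83467 <1
  x=-2.469: |R|=0.70404 <1
  x=-1.312: |R|=0.05931 <1
  x=-3.396: |R|=1.09960 >1
  x=-3.326: |R|=1.07263 >1
  x=-3.305: |R|=1.06445 >1
Interval (-3.1429, 0).

z* = -3.1429.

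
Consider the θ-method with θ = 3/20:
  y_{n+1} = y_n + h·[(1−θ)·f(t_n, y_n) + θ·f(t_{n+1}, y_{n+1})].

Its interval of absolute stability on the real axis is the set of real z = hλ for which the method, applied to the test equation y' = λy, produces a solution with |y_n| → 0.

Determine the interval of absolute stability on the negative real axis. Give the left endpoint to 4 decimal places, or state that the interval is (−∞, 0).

With y'=λy (z=hλ):
  y_{n+1} = y_n + z·[17/20·y_n + 3/20·y_{n+1}] ⇒ (1 − 3/20z)y_{n+1} = (1 + 17/20z)y_n
  ⇒ R(z) = (1 + 17/20z)/(1 − 3/20z).

Boundary: |R(x)|=1, x<0.
x=-1.57: |R|=0.2707
R=−1: 1+17/20x = −1+3/20x ⇒ -7/10x=2 ⇒ x=2/(-7/10)=-2.8571
Confirm numerically:
  x=-2.750: |R|=0.94690 <1
  x=-2.715: |R|=0.92929 <1
  x=-2.176: |R|=0.64053 <1
  x=-1.329: |R|=0.10810 <1
  x=-3.263: |R|=1.19074 >1
  x=-3.001: |R|=1.06944 >1
  x=-2.950: |R|=1.04506 >1
So |R|<1 on (-2.8571, 0).

z∈(-2.8571,0).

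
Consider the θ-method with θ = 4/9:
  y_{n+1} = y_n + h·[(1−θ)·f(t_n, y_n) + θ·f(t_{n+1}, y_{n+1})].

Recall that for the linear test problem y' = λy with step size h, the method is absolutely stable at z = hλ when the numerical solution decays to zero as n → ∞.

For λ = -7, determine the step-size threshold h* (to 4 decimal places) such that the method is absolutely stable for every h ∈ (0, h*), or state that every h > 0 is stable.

Test eqn y'=λy, z=hλ:
  y_{n+1} = y_n + z·[5/9·y_n + 4/9·y_{n+1}] ⇒ (1 − 4/9z)y_{n+1} = (1 + 5/9z)y_n
  Hence R(z) = (1 + 5/9z)/(1 − 4/9z).

Boundary: |R(x)|=1, x<0.
x=-0.61: |R|=0.5201
R=−1: 1+5/9x = −1+4/9x ⇒ -1/9x=2 ⇒ x=2/(-1/9)=-18.0000
Confirm numerically:
  x=-12.575: |R|=0.90852 <1
  x=-10.813: |R|=0.86246 <1
  x=-8.780: |R|=0.79102 <1
  x=-18.244: |R|=1.00298 >1
  x=-18.202: |R|=1.00247 >1
So |R|<1 on (-18.0000, 0).

(-18.0000,0); λ=-7 ⇒ h* = (18)/7 = 2.5714.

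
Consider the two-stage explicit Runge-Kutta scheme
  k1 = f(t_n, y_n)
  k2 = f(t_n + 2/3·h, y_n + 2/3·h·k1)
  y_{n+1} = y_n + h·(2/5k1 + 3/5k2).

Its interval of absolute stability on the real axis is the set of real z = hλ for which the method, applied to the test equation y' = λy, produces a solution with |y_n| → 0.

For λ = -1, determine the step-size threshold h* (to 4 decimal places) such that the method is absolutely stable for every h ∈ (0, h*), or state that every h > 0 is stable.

On y'=λy, z=hλ:
  k1=λy_n ⇒ h·k1=z·y_n;  k2=λ(1+2/3z)y_n ⇒ h·k2=z(1+2/3z)y_n
  y_{n+1}/y_n = 1 + 2/5z + 3/5z(1+2/3z) = 1 + z + 2/5z²
  Hence R(z) = 1 + z + 2/5z².

Boundary: |R(x)|=1, x<0.
x=-1.27: |R|=0.3752
R=1: x+2/5x²=0 ⇒ x=−5/2=-2.5000; min R=1−1/(4·2/5)=0.3750>−1
Confirm numerically:
  x=-2.446: |R|=0.94717 <1
  x=-2.176: |R|=0.71799 <1
  x=-1.862: |R|=0.52482 <1
  x=-1.434: |R|=0.38854 <1
  x=-2.980: |R|=1.57216 >1
  x=-2.788: |R|=1.32118 >1
  x=-2.524: |R|=1.02423 >1
So |R|<1 on (-2.5000, 0).

(-2.5000,0); λ=-1 ⇒ h* = (5/2)/1 = 2.5000.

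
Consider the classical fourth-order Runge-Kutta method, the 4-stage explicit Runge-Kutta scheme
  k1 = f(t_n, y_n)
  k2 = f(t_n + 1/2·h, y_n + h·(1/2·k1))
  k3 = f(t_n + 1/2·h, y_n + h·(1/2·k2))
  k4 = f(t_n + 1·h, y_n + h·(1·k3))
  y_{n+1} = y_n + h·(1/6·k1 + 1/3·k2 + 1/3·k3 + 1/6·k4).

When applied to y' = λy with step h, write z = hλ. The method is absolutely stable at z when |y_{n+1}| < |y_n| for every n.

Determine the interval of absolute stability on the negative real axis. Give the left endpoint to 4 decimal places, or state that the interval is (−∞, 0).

On y'=λy, z=hλ:
  order 4, 4-stage ⇒ R(z)=1+z+z^2/2+z^3/6+z^4/24
  (e.g. R(-1)=0.37500, |R|=0.37500)

Boundary: |R(x)|=1, x<0.
x=-1: |R|=0.3750
|R(-2.3)|=0.4832 |R(-1.97)|=0.3238 |R(-1.26)|=0.3054
Bisect:
  x_lo=-3.6214 |R|=3.1865  x_hi=-0.2064 |R|=0.8135
  mid=-1.91386 |R|=0.30823 →hi
  mid=-2.76761 |R|=0.97367 →hi
  mid=-3.19449 |R|=1.81377 →lo
  mid=-2.98105 |R|=1.33755 →lo
  mid=-2.87433 |R|=1.14275 →lo
  mid=-2.82097 |R|=1.05514 →lo
  mid=-2.79429 |R|=1.01365 →lo
  mid=-2.78095 |R|=0.99347 →hi
  mid=-2.78762 |R|=1.00352 →lo
  mid=-2.78429 |R|=0.99848 →hi
  ...
  [-2.78533,-2.78512] ⇒ x*=-2.7853
Stable set (-2.7853, 0).

z∈(-2.7853,0).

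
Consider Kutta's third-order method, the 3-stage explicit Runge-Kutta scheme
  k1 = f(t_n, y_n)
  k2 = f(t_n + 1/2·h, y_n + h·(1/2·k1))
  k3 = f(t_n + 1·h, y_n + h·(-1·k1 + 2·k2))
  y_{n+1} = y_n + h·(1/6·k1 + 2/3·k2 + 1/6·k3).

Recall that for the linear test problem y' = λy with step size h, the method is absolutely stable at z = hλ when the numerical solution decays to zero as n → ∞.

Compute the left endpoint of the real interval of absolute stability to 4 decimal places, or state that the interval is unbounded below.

Set f=λy, z=hλ:
  order 3, 3-stage ⇒ R(z)=1+z+z^2/2+z^3/6
  (e.g. R(-1.43)=0.10508, |R|=0.10508)

Boundary: |R(x)|=1, x<0.
x=-1.43: |R|=0.1051
|R(-2.1)|=0.4385 |R(-1.91)|=0.2473 |R(-1.67)|=0.0518
Bisect:
  x_lo=-3.1011 |R|=2.2632  x_hi=-0.1871 |R|=0.8293
  mid=-1.64409 |R|=0.03324 →hi
  mid=-2.37260 |R|=0.78397 →hi
  mid=-2.73686 |R|=1.40836 →lo
  mid=-2.55473 |R|=1.07038 →lo
  mid=-2.46367 |R|=0.92111 →hi
  mid=-2.50920 |R|=0.99418 →hi
  mid=-2.53197 |R|=1.03188 →lo
  mid=-2.52058 |R|=1.01293 →lo
  mid=-2.51489 |R|=1.00353 →lo
  ...
  [-2.51276,-2.51258] ⇒ x*=-2.5127
Stable set (-2.5127, 0).

left endpoint -2.5127.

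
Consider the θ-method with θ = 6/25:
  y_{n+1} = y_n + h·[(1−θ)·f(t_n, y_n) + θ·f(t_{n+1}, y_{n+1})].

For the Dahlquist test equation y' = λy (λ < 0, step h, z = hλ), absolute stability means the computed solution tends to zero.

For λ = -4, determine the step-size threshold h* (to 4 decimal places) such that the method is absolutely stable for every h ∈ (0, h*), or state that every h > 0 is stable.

(-3.8462,0); λ=-4 ⇒ h* = (50/13)/4 = 0.9615.

On y'=λy, z=hλ:
  y_{n+1} = y_n + z·[19/25·y_n + 6/25·y_{n+1}] ⇒ (1 − 6/25z)y_{n+1} = (1 + 19/25z)y_n
  Hence R(z) = (1 + 19/25z)/(1 − 6/25z).

Boundary: |R(x)|=1, x<0.
x=-1.35: |R|=0.0196
R=−1: 1+19/25x = −1+6/25x ⇒ -13/25x=2 ⇒ x=2/(-13/25)=-3.8462
Confirm numerically:
  x=-3.599: |R|=0.93104 <1
  x=-3.288: |R|=0.83777 <1
  x=-2.975: |R|=0.73571 <1
  x=-4.357: |R|=1.12985 >1
  x=-4.255: |R|=1.10519 >1
  x=-3.996: |R|=1.03977 >1
Stable set (-3.8462, 0).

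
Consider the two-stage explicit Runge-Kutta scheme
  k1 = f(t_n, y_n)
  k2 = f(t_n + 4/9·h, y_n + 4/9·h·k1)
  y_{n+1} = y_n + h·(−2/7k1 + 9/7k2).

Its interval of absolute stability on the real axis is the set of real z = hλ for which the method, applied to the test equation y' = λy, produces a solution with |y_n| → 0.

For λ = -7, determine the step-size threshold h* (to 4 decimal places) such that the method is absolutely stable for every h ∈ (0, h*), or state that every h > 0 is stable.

With y'=λy (z=hλ):
  k1=λy_n ⇒ h·k1=z·y_n;  k2=λ(1+4/9z)y_n ⇒ h·k2=z(1+4/9z)y_n
  y_{n+1}/y_n = 1 − 2/7z + 9/7z(1+4/9z) = 1 + z + 4/7z²
  Hence R(z) = 1 + z + 4/7z².

Boundary: |R(x)|=1, x<0.
x=-1.64: |R|=0.8969
R=1: x+4/7x²=0 ⇒ x=−7/4=-1.7500; min R=1−1/(4·4/7)=0.5625>−1
Confirm numerically:
  x=-1.652: |R|=0.90749 <1
  x=-1.600: |R|=0.86286 <1
  x=-1.190: |R|=0.61920 <1
  x=-2.140: |R|=1.47691 >1
  x=-2.033: |R|=1.32877 >1
Stable set (-1.7500, 0).

(-1.7500,0); λ=-7 ⇒ h* = (7/4)/7 = 0.2500.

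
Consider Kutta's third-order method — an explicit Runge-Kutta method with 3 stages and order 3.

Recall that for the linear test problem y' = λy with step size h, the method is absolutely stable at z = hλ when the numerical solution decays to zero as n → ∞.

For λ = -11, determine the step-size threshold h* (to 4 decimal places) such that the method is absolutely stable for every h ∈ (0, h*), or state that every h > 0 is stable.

(-2.5127,0); λ=-11 ⇒ h* = 0.2284.

With y'=λy (z=hλ):
  order 3, 3-stage ⇒ R(z)=1+z+z^2/2+z^3/6
  (e.g. R(-0.36)=0.69702, |R|=0.69702)

Solve |R(x)|<1 on ℝ⁻.
x=-0.36: |R|=0.6970
|R(-1.84)|=0.1855 |R(-0.85)|=0.4089 |R(-0.53)|=0.5856
Bisect:
  x_lo=-3.3217 |R|=2.9133  x_hi=-0.2404 |R|=0.7862
  mid=-1.78105 |R|=0.13661 →hi
  mid=-2.55137 |R|=1.06465 →lo
  mid=-2.16621 |R|=0.51413 →hi
  mid=-2.35879 |R|=0.76419 →hi
  mid=-2.45508 |R|=0.90767 →hi
  mid=-2.50323 |R|=0.98442 →hi
  mid=-2.52730 |R|=1.02409 →lo
  ...
  [-2.51282,-2.51263] ⇒ x*=-2.5127
Stable set (-2.5127, 0).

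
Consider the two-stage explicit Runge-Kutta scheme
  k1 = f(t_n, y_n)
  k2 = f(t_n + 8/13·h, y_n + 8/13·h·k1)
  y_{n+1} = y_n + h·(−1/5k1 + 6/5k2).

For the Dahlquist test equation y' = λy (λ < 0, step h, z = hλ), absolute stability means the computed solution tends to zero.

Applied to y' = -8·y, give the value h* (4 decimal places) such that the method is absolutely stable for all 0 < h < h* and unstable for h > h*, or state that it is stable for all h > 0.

On y'=λy, z=hλ:
  k1=λy_n ⇒ h·k1=z·y_n;  k2=λ(1+8/13z)y_n ⇒ h·k2=z(1+8/13z)y_n
  y_{n+1}/y_n = 1 − 1/5z + 6/5z(1+8/13z) = 1 + z + 48/65z²
  Hence R(z) = 1 + z + 48/65z².

Find x<0 with |R(x)|<1.
x=-1.33: |R|=0.9763
R=1: x+48/65x²=0 ⇒ x=−65/48=-1.3542; min R=1−1/(4·48/65)=0.6615>−1
Confirm numerically:
  x=-1.222: |R|=0.88073 <1
  x=-0.731: |R|=0.66361 <1
  x=-0.672: |R|=0.66148 <1
  x=-0.569: |R|=0.67009 <1
  x=-1.657: |R|=1.37056 >1
  x=-1.467: |R|=1.12223 >1
  x=-1.462: |R|=1.11642 >1
So |R|<1 on (-1.3542, 0).

(-1.3542,0); λ=-8 ⇒ h* = (65/48)/8 = 0.1693.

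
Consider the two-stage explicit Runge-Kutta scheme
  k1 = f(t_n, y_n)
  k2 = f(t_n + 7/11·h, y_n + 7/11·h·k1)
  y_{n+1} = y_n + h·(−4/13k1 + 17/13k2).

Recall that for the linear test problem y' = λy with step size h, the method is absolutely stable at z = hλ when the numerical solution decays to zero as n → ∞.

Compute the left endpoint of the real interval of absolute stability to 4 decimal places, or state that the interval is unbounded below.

z* = -1.2017.

With y'=λy (z=hλ):
  k1=λy_n ⇒ h·k1=z·y_n;  k2=λ(1+7/11z)y_n ⇒ h·k2=z(1+7/11z)y_n
  y_{n+1}/y_n = 1 − 4/13z + 17/13z(1+7/11z) = 1 + z + 119/143z²
  R(z) = 1 + z + 119/143z².

Solve |R(x)|<1 on ℝ⁻.
x=-1.33: |R|=1.1420
R=1: x+119/143x²=0 ⇒ x=−143/119=-1.2017; min R=1−1/(4·119/143)=0.6996>−1
Confirm numerically:
  x=-1.177: |R|=0.97583 <1
  x=-0.944: |R|=0.79757 <1
  x=-0.749: |R|=0.71785 <1
  x=-0.672: |R|=0.70379 <1
  x=-1.670: |R|=1.65083 >1
  x=-1.417: |R|=1.25390 >1
Interval (-1.2017, 0).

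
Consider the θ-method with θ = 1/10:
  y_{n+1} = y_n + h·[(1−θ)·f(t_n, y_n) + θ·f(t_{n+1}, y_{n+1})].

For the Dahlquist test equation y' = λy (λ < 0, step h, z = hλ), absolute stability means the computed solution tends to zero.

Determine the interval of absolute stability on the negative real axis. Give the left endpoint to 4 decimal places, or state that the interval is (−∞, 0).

Test eqn y'=λy, z=hλ:
  y_{n+1} = y_n + z·[9/10·y_n + 1/10·y_{n+1}] ⇒ (1 − 1/10z)y_{n+1} = (1 + 9/10z)y_n
  Hence R(z) = (1 + 9/10z)/(1 − 1/10z).

Find x<0 with |R(x)|<1.
x=-0.34: |R|=0.6712
R=−1: 1+9/10x = −1+1/10x ⇒ -4/5x=2 ⇒ x=2/(-4/5)=-2.5000
Confirm numerically:
  x=-2.218: |R|=0.81535 <1
  x=-2.050: |R|=0.70124 <1
  x=-1.905: |R|=0.60017 <1
  x=-1.188: |R|=0.06185 <1
  x=-3.062: |R|=1.34420 >1
  x=-2.569: |R|=1.04392 >1
Interval (-2.5000, 0).

(-2.5000, 0).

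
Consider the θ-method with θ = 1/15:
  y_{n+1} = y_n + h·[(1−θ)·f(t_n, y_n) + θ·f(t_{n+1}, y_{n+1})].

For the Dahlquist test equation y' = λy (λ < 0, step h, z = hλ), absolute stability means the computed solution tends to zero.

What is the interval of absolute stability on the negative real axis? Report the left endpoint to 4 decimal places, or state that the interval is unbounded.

On y'=λy, z=hλ:
  y_{n+1} = y_n + z·[14/15·y_n + 1/15·y_{n+1}] ⇒ (1 − 1/15z)y_{n+1} = (1 + 14/15z)y_n
  so R(z) = (1 + 14/15z)/(1 − 1/15z).

Need |R(x)|<1, x<0.
x=-0.32: |R|=0.6867
R=−1: 1+14/15x = −1+1/15x ⇒ -13/15x=2 ⇒ x=2/(-13/15)=-2.3077
Confirm numerically:
  x=-2.133: |R|=0.86745 <1
  x=-1.837: |R|=0.63657 <1
  x=-1.281: |R|=0.18021 <1
  x=-2.605: |R|=1.21954 >1
  x=-2.369: |R|=1.04589 >1
So |R|<1 on (-2.3077, 0).

(-2.3077, 0).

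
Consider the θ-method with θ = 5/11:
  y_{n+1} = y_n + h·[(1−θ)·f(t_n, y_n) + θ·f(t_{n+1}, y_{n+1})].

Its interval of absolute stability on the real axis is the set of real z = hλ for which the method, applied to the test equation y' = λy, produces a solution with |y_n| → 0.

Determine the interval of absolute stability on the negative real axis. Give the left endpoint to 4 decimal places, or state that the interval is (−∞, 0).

On y'=λy, z=hλ:
  y_{n+1} = y_n + z·[6/11·y_n + 5/11·y_{n+1}] ⇒ (1 − 5/11z)y_{n+1} = (1 + 6/11z)y_n
  Hence R(z) = (1 + 6/11z)/(1 − 5/11z).

Boundary: |R(x)|=1, x<0.
x=-1.19: |R|=0.2277
R=−1: 1+6/11x = −1+5/11x ⇒ -1/11x=2 ⇒ x=2/(-1/11)=-22.0000
Confirm numerically:
  x=-21.685: |R|=0.99736 <1
  x=-17.641: |R|=0.95606 <1
  x=-13.368: |R|=0.88911 <1
  x=-10.775: |R|=0.82697 <1
  x=-22.457: |R|=1.00371 >1
  x=-22.400: |R|=1.00325 >1
Stable set (-22.0000, 0).

z∈(-22.0000,0).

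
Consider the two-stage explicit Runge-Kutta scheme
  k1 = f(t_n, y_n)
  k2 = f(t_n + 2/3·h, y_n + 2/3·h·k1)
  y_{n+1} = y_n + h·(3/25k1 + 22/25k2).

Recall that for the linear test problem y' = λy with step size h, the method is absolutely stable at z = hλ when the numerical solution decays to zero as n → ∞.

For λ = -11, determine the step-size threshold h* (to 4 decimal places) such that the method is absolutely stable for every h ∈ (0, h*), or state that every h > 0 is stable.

(-1.7045,0); λ=-11 ⇒ h* = (75/44)/11 = 0.1550.

Set f=λy, z=hλ:
  k1=λy_n ⇒ h·k1=z·y_n;  k2=λ(1+2/3z)y_n ⇒ h·k2=z(1+2/3z)y_n
  y_{n+1}/y_n = 1 + 3/25z + 22/25z(1+2/3z) = 1 + z + 44/75z²
  R(z) = 1 + z + 44/75z².

Boundary: |R(x)|=1, x<0.
x=-0.94: |R|=0.5784
R=1: x+44/75x²=0 ⇒ x=−75/44=-1.7045; min R=1−1/(4·44/75)=0.5739>−1
Confirm numerically:
  x=-1.470: |R|=0.79773 <1
  x=-1.432: |R|=0.77103 <1
  x=-1.132: |R|=0.61977 <1
  x=-2.286: |R|=1.77980 >1
  x=-2.016: |R|=1.36836 >1
  x=-1.959: |R|=1.29244 >1
Stable set (-1.7045, 0).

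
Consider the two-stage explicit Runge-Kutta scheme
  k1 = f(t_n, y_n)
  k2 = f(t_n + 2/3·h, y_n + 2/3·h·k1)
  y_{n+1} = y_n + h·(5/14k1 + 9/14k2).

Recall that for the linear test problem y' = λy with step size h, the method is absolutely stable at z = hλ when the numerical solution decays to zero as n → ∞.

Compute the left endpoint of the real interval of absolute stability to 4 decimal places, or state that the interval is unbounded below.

With y'=λy (z=hλ):
  k1=λy_n ⇒ h·k1=z·y_n;  k2=λ(1+2/3z)y_n ⇒ h·k2=z(1+2/3z)y_n
  y_{n+1}/y_n = 1 + 5/14z + 9/14z(1+2/3z) = 1 + z + 3/7z²
  ⇒ R(z) = 1 + z + 3/7z².

Find x<0 with |R(x)|<1.
x=-0.6: |R|=0.5543
R=1: x+3/7x²=0 ⇒ x=−7/3=-2.3333; min R=1−1/(4·3/7)=0.4167>−1
Confirm numerically:
  x=-1.838: |R|=0.60982 <1
  x=-1.232: |R|=0.41850 <1
  x=-1.154: |R|=0.41674 <1
  x=-1.052: |R|=0.42230 <1
  x=-2.799: |R|=1.55860 >1
  x=-2.714: |R|=1.44277 >1
Stable set (-2.3333, 0).

left endpoint -2.3333.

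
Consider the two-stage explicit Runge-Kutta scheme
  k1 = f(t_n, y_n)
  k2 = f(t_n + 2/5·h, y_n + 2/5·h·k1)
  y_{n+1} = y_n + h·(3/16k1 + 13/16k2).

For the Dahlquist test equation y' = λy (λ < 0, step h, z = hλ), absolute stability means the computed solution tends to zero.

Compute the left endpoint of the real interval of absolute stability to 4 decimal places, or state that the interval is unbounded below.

With y'=λy (z=hλ):
  k1=λy_n ⇒ h·k1=z·y_n;  k2=λ(1+2/5z)y_n ⇒ h·k2=z(1+2/5z)y_n
  y_{n+1}/y_n = 1 + 3/16z + 13/16z(1+2/5z) = 1 + z + 13/40z²
  Hence R(z) = 1 + z + 13/40z².

Find x<0 with |R(x)|<1.
x=-0.7: |R|=0.4593
R=1: x+13/40x²=0 ⇒ x=−40/13=-3.0769; min R=1−1/(4·13/40)=0.2308>−1
Confirm numerically:
  x=-2.596: |R|=0.59425 <1
  x=-1.872: |R|=0.26692 <1
  x=-1.355: |R|=0.24171 <1
  x=-1.301: |R|=0.24910 <1
  x=-3.593: |R|=1.60264 >1
  x=-3.280: |R|=1.21648 >1
Interval (-3.0769, 0).

left endpoint -3.0769.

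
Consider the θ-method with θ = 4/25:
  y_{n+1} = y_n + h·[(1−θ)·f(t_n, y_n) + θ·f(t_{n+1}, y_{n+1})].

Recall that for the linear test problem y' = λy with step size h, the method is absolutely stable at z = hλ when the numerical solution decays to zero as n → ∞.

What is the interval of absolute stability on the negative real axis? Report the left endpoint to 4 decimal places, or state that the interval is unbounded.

With y'=λy (z=hλ):
  y_{n+1} = y_n + z·[21/25·y_n + 4/25·y_{n+1}] ⇒ (1 − 4/25z)y_{n+1} = (1 + 21/25z)y_n
  so R(z) = (1 + 21/25z)/(1 − 4/25z).

Solve |R(x)|<1 on ℝ⁻.
x=-1.64: |R|=0.2991
R=−1: 1+21/25x = −1+4/25x ⇒ -17/25x=2 ⇒ x=2/(-17/25)=-2.9412
Confirm numerically:
  x=-1.862: |R|=0.43460 <1
  x=-1.575: |R|=0.25799 <1
  x=-1.420: |R|=0.15711 <1
  x=-3.486: |R|=1.23783 >1
  x=-3.435: |R|=1.21670 >1
  x=-3.129: |R|=1.08511 >1
Stable set (-2.9412, 0).

z∈(-2.9412,0).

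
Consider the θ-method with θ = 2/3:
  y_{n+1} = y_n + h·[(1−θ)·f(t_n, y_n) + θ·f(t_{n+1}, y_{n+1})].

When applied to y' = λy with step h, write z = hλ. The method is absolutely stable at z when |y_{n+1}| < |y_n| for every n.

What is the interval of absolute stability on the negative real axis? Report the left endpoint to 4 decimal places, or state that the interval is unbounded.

With y'=λy (z=hλ):
  y_{n+1} = y_n + z·[1/3·y_n + 2/3·y_{n+1}] ⇒ (1 − 2/3z)y_{n+1} = (1 + 1/3z)y_n
  ⇒ R(z) = (1 + 1/3z)/(1 − 2/3z).

Solve |R(x)|<1 on ℝ⁻.
x=-1.07: |R|=0.3755
x=-2: |R|=0.1429
x=-10: |R|=0.3043
x=-100: |R|=0.4778
θ=2/3≥1/2 ⇒ |1+1/3x|<|1−2/3x| ∀x<0 ⇒ unbounded interval.

unbounded; (−∞, 0).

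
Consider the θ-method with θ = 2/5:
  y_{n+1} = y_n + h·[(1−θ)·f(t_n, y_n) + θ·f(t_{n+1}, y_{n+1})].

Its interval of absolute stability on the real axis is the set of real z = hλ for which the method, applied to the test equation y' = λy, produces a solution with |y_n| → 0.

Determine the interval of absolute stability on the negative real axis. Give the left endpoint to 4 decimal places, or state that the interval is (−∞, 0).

z∈(-10.0000,0).

With y'=λy (z=hλ):
  y_{n+1} = y_n + z·[3/5·y_n + 2/5·y_{n+1}] ⇒ (1 − 2/5z)y_{n+1} = (1 + 3/5z)y_n
  Hence R(z) = (1 + 3/5z)/(1 − 2/5z).

Need |R(x)|<1, x<0.
x=-0.95: |R|=0.3116
R=−1: 1+3/5x = −1+2/5x ⇒ -1/5x=2 ⇒ x=2/(-1/5)=-10.0000
Confirm numerically:
  x=-8.382: |R|=0.92566 <1
  x=-8.001: |R|=0.90482 <1
  x=-6.649: |R|=0.81687 <1
  x=-4.975: |R|=0.66388 <1
  x=-10.234: |R|=1.00919 >1
  x=-10.177: |R|=1.00698 >1
Stable set (-10.0000, 0).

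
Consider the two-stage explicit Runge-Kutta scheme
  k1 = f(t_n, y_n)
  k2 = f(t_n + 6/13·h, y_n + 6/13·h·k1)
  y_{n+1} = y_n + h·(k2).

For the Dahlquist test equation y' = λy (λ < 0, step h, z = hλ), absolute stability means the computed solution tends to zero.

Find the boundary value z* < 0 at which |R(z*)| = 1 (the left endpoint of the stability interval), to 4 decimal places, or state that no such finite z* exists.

Set f=λy, z=hλ:
  k1=λy_n ⇒ h·k1=z·y_n;  k2=λ(1+6/13z)y_n ⇒ h·k2=z(1+6/13z)y_n
  y_{n+1}/y_n = 1 + z(1+6/13z) = 1 + z + 6/13z²
  Hence R(z) = 1 + z + 6/13z².

Need |R(x)|<1, x<0.
x=-0.48: |R|=0.6263
R=1: x+6/13x²=0 ⇒ x=−13/6=-2.1667; min R=1−1/(4·6/13)=0.4583>−1
Confirm numerically:
  x=-1.853: |R|=0.73174 <1
  x=-1.263: |R|=0.47323 <1
  x=-0.964: |R|=0.46491 <1
  x=-2.704: |R|=1.67059 >1
  x=-2.603: |R|=1.52420 >1
  x=-2.571: |R|=1.47979 >1
So |R|<1 on (-2.1667, 0).

left endpoint -2.1667.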